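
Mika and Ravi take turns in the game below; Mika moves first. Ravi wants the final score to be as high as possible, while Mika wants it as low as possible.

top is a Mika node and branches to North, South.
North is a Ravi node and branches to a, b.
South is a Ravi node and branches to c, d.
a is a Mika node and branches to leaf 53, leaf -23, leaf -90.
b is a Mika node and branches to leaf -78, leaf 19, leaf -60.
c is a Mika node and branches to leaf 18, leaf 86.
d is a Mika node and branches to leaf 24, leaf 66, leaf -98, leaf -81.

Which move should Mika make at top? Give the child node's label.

a (Mika): min(53, -23, -90) = -90
b (Mika): min(-78, 19, -60) = -78
North (Ravi): max(-90, -78) = -78
c (Mika): min(18, 86) = 18
d (Mika): min(24, 66, -98, -81) = -98
South (Ravi): max(18, -98) = 18
top (Mika): min(-78, 18) = -78
Mika at top wants the lowest of {North=-78, South=18}, so chooses North.

North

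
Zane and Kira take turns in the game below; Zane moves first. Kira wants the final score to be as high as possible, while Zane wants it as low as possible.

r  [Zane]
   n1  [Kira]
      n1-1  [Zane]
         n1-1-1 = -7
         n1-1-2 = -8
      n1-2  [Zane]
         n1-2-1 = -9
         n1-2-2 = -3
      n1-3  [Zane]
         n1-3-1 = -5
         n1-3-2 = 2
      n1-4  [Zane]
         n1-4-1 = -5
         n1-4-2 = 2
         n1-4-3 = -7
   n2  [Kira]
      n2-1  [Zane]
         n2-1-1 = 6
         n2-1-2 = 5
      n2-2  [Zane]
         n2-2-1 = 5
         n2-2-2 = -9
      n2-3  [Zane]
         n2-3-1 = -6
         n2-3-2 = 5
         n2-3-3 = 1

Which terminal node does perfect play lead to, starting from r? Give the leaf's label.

n1-3-1

n1-1 (Zane): min(-7, -8) = -8
n1-2 (Zane): min(-9, -3) = -9
n1-3 (Zane): min(-5, 2) = -5
n1-4 (Zane): min(-5, 2, -7) = -7
n1 (Kira): max(-8, -9, -5, -7) = -5
n2-1 (Zane): min(6, 5) = 5
n2-2 (Zane): min(5, -9) = -9
n2-3 (Zane): min(-6, 5, 1) = -6
n2 (Kira): max(5, -9, -6) = 5
r (Zane): min(-5, 5) = -5
At r, Zane picks n1 (lowest: -5).
At n1, Kira picks n1-3 (highest: -5).
At n1-3, Zane picks n1-3-1 (lowest: -5).
Terminal value -5.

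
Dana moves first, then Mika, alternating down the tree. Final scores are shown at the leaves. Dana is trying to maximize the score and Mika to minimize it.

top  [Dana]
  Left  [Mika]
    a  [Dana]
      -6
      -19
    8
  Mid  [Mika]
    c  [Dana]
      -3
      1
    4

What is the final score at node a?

-6

a (Dana): max(-6, -19) = -6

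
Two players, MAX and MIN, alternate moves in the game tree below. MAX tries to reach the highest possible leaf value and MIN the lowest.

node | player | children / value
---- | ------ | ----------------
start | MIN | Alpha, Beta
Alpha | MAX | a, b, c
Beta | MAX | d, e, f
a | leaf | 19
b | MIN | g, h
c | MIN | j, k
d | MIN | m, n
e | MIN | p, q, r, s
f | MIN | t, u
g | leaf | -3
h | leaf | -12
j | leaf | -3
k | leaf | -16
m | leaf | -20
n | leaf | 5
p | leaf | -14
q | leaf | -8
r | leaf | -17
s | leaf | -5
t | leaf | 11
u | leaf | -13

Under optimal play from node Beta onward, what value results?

-13

d (MIN): min(-20, 5) = -20
e (MIN): min(-14, -8, -17, -5) = -17
f (MIN): min(11, -13) = -13
Beta (MAX): max(-20, -17, -13) = -13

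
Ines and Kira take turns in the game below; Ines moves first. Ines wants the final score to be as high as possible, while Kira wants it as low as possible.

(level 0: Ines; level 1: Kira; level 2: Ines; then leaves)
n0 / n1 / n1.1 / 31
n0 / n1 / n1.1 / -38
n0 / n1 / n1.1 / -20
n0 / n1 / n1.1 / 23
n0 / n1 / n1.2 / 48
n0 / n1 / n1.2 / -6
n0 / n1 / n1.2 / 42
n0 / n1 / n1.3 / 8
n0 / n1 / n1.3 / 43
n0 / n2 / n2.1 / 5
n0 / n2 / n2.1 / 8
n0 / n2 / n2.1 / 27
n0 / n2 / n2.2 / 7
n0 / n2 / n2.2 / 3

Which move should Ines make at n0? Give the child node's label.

n1.1 (Ines): max(31, -38, -20, 23) = 31
n1.2 (Ines): max(48, -6, 42) = 48
n1.3 (Ines): max(8, 43) = 43
n1 (Kira): min(31, 48, 43) = 31
n2.1 (Ines): max(5, 8, 27) = 27
n2.2 (Ines): max(7, 3) = 7
n2 (Kira): min(27, 7) = 7
n0 (Ines): max(31, 7) = 31
Ines at n0 wants the highest of {n1=31, n2=7}, so chooses n1.

n1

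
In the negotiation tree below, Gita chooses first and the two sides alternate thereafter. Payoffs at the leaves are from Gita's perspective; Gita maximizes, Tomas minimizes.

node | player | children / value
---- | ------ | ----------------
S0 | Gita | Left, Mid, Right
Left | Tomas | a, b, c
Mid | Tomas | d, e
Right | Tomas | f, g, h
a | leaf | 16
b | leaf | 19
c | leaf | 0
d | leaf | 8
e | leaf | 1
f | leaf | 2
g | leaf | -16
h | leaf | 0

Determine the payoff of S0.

1

Left (Tomas): min(16, 19, 0) = 0
Mid (Tomas): min(8, 1) = 1
Right (Tomas): min(2, -16, 0) = -16
S0 (Gita): max(0, 1, -16) = 1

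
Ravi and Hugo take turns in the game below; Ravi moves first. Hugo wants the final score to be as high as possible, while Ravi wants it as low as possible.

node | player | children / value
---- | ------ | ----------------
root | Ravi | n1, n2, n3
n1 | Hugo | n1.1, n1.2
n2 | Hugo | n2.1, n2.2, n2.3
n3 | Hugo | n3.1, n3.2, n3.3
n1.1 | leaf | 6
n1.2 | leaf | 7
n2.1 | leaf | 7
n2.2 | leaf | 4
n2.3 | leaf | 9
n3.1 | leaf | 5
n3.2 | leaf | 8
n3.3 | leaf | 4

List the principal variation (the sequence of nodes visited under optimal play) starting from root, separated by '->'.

root -> n1 -> n1.2

n1 (Hugo): max(6, 7) = 7
n2 (Hugo): max(7, 4, 9) = 9
n3 (Hugo): max(5, 8, 4) = 8
root (Ravi): min(7, 9, 8) = 7
At root, Ravi picks n1 (lowest: 7).
At n1, Hugo picks n1.2 (highest: 7).
Terminal value 7.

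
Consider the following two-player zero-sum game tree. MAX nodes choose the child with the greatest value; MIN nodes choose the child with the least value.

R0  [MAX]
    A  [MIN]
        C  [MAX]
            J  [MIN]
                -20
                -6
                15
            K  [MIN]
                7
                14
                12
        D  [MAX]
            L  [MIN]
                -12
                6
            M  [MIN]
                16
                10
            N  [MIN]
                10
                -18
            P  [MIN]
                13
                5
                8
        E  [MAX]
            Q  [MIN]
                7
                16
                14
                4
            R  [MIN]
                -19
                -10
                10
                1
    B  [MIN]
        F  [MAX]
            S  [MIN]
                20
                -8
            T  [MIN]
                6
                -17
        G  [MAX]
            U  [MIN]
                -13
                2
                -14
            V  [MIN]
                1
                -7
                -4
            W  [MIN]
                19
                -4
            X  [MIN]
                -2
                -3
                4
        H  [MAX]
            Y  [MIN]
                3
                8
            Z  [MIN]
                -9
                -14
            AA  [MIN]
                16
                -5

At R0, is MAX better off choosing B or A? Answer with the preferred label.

S (MIN): min(20, -8) = -8
T (MIN): min(6, -17) = -17
F (MAX): max(-8, -17) = -8
U (MIN): min(-13, 2, -14) = -14
V (MIN): min(1, -7, -4) = -7
W (MIN): min(19, -4) = -4
X (MIN): min(-2, -3, 4) = -3
G (MAX): max(-14, -7, -4, -3) = -3
Y (MIN): min(3, 8) = 3
Z (MIN): min(-9, -14) = -14
AA (MIN): min(16, -5) = -5
H (MAX): max(3, -14, -5) = 3
B (MIN): min(-8, -3, 3) = -8
J (MIN): min(-20, -6, 15) = -20
K (MIN): min(7, 14, 12) = 7
C (MAX): max(-20, 7) = 7
L (MIN): min(-12, 6) = -12
M (MIN): min(16, 10) = 10
N (MIN): min(10, -18) = -18
P (MIN): min(13, 5, 8) = 5
D (MAX): max(-12, 10, -18, 5) = 10
Q (MIN): min(7, 16, 14, 4) = 4
R (MIN): min(-19, -10, 10, 1) = -19
E (MAX): max(4, -19) = 4
A (MIN): min(7, 10, 4) = 4
MAX prefers the higher value; B=-8, A=4. A is better since 4 > -8.

A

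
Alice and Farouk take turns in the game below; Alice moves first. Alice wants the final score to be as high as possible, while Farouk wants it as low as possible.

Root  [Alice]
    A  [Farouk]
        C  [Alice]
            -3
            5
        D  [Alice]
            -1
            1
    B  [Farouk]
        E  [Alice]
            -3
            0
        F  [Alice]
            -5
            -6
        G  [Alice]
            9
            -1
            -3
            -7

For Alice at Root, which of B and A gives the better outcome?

E (Alice): max(-3, 0) = 0
F (Alice): max(-5, -6) = -5
G (Alice): max(9, -1, -3, -7) = 9
B (Farouk): min(0, -5, 9) = -5
C (Alice): max(-3, 5) = 5
D (Alice): max(-1, 1) = 1
A (Farouk): min(5, 1) = 1
Alice prefers the higher value; B=-5, A=1. A is better since 1 > -5.

A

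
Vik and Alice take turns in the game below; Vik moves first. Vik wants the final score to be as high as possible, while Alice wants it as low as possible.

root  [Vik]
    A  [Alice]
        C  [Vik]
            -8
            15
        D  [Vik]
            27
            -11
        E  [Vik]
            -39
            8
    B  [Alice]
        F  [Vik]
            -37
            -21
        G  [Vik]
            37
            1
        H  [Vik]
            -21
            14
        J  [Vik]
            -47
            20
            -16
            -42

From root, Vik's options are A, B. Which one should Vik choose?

A

C (Vik): max(-8, 15) = 15
D (Vik): max(27, -11) = 27
E (Vik): max(-39, 8) = 8
A (Alice): min(15, 27, 8) = 8
F (Vik): max(-37, -21) = -21
G (Vik): max(37, 1) = 37
H (Vik): max(-21, 14) = 14
J (Vik): max(-47, 20, -16, -42) = 20
B (Alice): min(-21, 37, 14, 20) = -21
root (Vik): max(8, -21) = 8
Vik at root wants the highest of {A=8, B=-21}, so chooses A.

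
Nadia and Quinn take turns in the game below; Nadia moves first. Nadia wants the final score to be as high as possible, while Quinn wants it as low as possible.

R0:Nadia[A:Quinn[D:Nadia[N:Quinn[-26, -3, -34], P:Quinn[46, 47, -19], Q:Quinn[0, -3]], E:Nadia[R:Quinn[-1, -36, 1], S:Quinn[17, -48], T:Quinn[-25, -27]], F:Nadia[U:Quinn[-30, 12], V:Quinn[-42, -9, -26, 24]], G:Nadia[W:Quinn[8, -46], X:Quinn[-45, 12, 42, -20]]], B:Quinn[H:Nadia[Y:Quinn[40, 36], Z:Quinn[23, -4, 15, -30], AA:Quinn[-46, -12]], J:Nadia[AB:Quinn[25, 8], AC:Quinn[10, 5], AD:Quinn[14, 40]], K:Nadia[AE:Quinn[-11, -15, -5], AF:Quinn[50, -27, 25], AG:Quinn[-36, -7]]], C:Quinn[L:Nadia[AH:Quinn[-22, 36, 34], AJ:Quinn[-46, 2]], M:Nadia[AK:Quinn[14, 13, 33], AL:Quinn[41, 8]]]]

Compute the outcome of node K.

-15

AE (Quinn): min(-11, -15, -5) = -15
AF (Quinn): min(50, -27, 25) = -27
AG (Quinn): min(-36, -7) = -36
K (Nadia): max(-15, -27, -36) = -15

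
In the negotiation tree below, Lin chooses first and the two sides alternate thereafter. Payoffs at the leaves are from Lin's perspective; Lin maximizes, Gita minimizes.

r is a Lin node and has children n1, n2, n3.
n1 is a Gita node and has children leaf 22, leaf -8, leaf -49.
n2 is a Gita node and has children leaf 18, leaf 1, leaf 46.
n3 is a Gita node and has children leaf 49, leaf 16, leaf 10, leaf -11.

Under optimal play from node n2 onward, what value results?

n2 (Gita): min(18, 1, 46) = 1

1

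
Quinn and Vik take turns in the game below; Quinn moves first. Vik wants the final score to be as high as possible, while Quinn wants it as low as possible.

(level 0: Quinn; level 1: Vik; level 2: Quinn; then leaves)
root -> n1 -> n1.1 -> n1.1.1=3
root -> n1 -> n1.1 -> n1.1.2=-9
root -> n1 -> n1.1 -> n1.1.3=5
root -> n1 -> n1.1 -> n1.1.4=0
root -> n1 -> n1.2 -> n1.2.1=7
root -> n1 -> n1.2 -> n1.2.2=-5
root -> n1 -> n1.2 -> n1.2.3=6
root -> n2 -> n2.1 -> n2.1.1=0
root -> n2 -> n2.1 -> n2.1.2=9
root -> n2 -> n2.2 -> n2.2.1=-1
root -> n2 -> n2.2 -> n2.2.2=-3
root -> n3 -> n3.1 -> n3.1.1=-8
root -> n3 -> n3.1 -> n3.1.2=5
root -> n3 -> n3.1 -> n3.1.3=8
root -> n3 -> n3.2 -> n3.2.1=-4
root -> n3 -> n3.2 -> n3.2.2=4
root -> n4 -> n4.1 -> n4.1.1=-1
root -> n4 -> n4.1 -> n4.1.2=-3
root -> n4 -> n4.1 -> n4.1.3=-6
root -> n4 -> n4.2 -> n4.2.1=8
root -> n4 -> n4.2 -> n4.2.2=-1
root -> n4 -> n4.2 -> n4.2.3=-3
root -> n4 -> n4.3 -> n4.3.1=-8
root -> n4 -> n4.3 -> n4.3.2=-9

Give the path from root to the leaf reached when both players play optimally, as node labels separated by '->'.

root -> n1 -> n1.2 -> n1.2.2

n1.1 (Quinn): min(3, -9, 5, 0) = -9
n1.2 (Quinn): min(7, -5, 6) = -5
n1 (Vik): max(-9, -5) = -5
n2.1 (Quinn): min(0, 9) = 0
n2.2 (Quinn): min(-1, -3) = -3
n2 (Vik): max(0, -3) = 0
n3.1 (Quinn): min(-8, 5, 8) = -8
n3.2 (Quinn): min(-4, 4) = -4
n3 (Vik): max(-8, -4) = -4
n4.1 (Quinn): min(-1, -3, -6) = -6
n4.2 (Quinn): min(8, -1, -3) = -3
n4.3 (Quinn): min(-8, -9) = -9
n4 (Vik): max(-6, -3, -9) = -3
root (Quinn): min(-5, 0, -4, -3) = -5
At root, Quinn picks n1 (lowest: -5).
At n1, Vik picks n1.2 (highest: -5).
At n1.2, Quinn picks n1.2.2 (lowest: -5).
Terminal value -5.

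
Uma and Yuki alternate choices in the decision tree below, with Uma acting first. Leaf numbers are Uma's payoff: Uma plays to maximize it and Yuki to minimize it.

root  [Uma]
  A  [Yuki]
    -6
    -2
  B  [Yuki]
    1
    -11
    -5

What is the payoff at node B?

-11

B (Yuki): min(1, -11, -5) = -11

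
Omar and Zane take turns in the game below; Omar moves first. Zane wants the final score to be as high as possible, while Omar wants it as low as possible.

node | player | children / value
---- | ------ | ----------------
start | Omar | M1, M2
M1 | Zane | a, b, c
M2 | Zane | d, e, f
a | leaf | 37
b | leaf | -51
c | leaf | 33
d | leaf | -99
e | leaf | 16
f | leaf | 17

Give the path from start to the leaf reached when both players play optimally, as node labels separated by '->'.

M1 (Zane): max(37, -51, 33) = 37
M2 (Zane): max(-99, 16, 17) = 17
start (Omar): min(37, 17) = 17
At start, Omar picks M2 (lowest: 17).
At M2, Zane picks f (highest: 17).
Terminal value 17.

start -> M2 -> f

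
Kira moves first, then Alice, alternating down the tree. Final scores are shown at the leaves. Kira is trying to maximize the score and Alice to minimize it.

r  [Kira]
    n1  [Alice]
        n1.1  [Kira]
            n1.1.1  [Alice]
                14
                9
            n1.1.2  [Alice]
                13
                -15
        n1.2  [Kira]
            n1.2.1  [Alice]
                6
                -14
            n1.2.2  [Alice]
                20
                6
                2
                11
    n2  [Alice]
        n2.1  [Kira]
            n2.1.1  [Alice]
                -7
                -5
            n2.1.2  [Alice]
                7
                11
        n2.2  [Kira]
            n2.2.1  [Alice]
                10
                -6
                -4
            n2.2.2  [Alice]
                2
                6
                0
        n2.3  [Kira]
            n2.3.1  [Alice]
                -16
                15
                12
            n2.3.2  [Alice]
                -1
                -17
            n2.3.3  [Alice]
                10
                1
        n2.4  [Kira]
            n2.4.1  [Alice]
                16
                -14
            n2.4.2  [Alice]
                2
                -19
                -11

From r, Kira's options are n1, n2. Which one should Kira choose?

n1

n1.1.1 (Alice): min(14, 9) = 9
n1.1.2 (Alice): min(13, -15) = -15
n1.1 (Kira): max(9, -15) = 9
n1.2.1 (Alice): min(6, -14) = -14
n1.2.2 (Alice): min(20, 6, 2, 11) = 2
n1.2 (Kira): max(-14, 2) = 2
n1 (Alice): min(9, 2) = 2
n2.1.1 (Alice): min(-7, -5) = -7
n2.1.2 (Alice): min(7, 11) = 7
n2.1 (Kira): max(-7, 7) = 7
n2.2.1 (Alice): min(10, -6, -4) = -6
n2.2.2 (Alice): min(2, 6, 0) = 0
n2.2 (Kira): max(-6, 0) = 0
n2.3.1 (Alice): min(-16, 15, 12) = -16
n2.3.2 (Alice): min(-1, -17) = -17
n2.3.3 (Alice): min(10, 1) = 1
n2.3 (Kira): max(-16, -17, 1) = 1
n2.4.1 (Alice): min(16, -14) = -14
n2.4.2 (Alice): min(2, -19, -11) = -19
n2.4 (Kira): max(-14, -19) = -14
n2 (Alice): min(7, 0, 1, -14) = -14
r (Kira): max(2, -14) = 2
Kira at r wants the highest of {n1=2, n2=-14}, so chooses n1.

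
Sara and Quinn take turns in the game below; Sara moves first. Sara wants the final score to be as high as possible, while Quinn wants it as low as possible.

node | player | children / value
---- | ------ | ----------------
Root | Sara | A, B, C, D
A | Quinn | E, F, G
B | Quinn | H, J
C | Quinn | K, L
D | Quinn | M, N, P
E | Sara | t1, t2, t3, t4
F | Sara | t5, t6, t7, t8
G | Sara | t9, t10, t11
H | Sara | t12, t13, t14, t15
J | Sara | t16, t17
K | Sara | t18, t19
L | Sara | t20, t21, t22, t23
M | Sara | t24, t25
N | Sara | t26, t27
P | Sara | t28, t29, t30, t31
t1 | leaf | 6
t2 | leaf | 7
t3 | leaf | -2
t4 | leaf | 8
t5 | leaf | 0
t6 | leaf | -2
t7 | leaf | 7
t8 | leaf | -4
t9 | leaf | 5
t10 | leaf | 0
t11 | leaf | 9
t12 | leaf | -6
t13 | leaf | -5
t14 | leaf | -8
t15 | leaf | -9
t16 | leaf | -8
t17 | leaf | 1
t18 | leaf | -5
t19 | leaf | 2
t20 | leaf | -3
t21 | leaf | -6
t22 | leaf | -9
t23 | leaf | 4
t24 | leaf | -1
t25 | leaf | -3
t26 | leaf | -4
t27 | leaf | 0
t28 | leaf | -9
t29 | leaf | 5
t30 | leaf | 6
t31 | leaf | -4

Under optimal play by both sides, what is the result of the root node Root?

E (Sara): max(6, 7, -2, 8) = 8
F (Sara): max(0, -2, 7, -4) = 7
G (Sara): max(5, 0, 9) = 9
A (Quinn): min(8, 7, 9) = 7
H (Sara): max(-6, -5, -8, -9) = -5
J (Sara): max(-8, 1) = 1
B (Quinn): min(-5, 1) = -5
K (Sara): max(-5, 2) = 2
L (Sara): max(-3, -6, -9, 4) = 4
C (Quinn): min(2, 4) = 2
M (Sara): max(-1, -3) = -1
N (Sara): max(-4, 0) = 0
P (Sara): max(-9, 5, 6, -4) = 6
D (Quinn): min(-1, 0, 6) = -1
Root (Sara): max(7, -5, 2, -1) = 7

7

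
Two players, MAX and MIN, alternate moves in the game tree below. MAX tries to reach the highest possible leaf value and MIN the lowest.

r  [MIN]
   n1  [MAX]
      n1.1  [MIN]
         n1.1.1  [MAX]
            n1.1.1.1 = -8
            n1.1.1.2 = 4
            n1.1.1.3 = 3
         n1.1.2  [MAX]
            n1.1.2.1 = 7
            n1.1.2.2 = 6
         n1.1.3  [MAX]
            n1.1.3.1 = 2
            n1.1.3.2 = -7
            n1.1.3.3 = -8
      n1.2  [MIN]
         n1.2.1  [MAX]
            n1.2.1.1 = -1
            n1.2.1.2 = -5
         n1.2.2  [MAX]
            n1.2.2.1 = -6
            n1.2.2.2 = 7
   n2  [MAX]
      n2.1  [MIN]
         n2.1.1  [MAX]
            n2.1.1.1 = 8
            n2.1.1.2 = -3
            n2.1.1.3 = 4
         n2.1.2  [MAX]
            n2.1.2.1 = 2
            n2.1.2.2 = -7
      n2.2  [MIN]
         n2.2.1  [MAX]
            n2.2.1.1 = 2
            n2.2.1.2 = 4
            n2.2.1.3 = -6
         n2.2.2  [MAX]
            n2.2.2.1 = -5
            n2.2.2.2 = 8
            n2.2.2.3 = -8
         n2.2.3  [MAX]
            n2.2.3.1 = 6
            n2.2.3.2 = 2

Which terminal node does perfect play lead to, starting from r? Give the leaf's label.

n1.1.3.1

n1.1.1 (MAX): max(-8, 4, 3) = 4
n1.1.2 (MAX): max(7, 6) = 7
n1.1.3 (MAX): max(2, -7, -8) = 2
n1.1 (MIN): min(4, 7, 2) = 2
n1.2.1 (MAX): max(-1, -5) = -1
n1.2.2 (MAX): max(-6, 7) = 7
n1.2 (MIN): min(-1, 7) = -1
n1 (MAX): max(2, -1) = 2
n2.1.1 (MAX): max(8, -3, 4) = 8
n2.1.2 (MAX): max(2, -7) = 2
n2.1 (MIN): min(8, 2) = 2
n2.2.1 (MAX): max(2, 4, -6) = 4
n2.2.2 (MAX): max(-5, 8, -8) = 8
n2.2.3 (MAX): max(6, 2) = 6
n2.2 (MIN): min(4, 8, 6) = 4
n2 (MAX): max(2, 4) = 4
r (MIN): min(2, 4) = 2
At r, MIN picks n1 (lowest: 2).
At n1, MAX picks n1.1 (highest: 2).
At n1.1, MIN picks n1.1.3 (lowest: 2).
At n1.1.3, MAX picks n1.1.3.1 (highest: 2).
Terminal value 2.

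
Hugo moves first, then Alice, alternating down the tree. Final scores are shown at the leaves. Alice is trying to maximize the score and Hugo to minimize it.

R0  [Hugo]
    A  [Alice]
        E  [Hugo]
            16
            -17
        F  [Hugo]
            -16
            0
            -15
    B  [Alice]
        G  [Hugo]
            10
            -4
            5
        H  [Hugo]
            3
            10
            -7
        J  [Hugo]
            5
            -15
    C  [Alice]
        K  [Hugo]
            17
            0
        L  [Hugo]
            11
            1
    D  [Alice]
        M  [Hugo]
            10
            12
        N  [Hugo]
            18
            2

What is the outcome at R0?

E (Hugo): min(16, -17) = -17
F (Hugo): min(-16, 0, -15) = -16
A (Alice): max(-17, -16) = -16
G (Hugo): min(10, -4, 5) = -4
H (Hugo): min(3, 10, -7) = -7
J (Hugo): min(5, -15) = -15
B (Alice): max(-4, -7, -15) = -4
K (Hugo): min(17, 0) = 0
L (Hugo): min(11, 1) = 1
C (Alice): max(0, 1) = 1
M (Hugo): min(10, 12) = 10
N (Hugo): min(18, 2) = 2
D (Alice): max(10, 2) = 10
R0 (Hugo): min(-16, -4, 1, 10) = -16

-16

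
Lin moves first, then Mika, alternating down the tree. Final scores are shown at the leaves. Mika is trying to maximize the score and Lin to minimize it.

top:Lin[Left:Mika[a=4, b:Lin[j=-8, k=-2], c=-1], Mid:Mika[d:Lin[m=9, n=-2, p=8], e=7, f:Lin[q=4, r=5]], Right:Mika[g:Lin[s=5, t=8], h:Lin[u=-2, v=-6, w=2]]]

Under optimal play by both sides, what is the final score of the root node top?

b (Lin): min(-8, -2) = -8
Left (Mika): max(4, -8, -1) = 4
d (Lin): min(9, -2, 8) = -2
f (Lin): min(4, 5) = 4
Mid (Mika): max(-2, 7, 4) = 7
g (Lin): min(5, 8) = 5
h (Lin): min(-2, -6, 2) = -6
Right (Mika): max(5, -6) = 5
top (Lin): min(4, 7, 5) = 4

4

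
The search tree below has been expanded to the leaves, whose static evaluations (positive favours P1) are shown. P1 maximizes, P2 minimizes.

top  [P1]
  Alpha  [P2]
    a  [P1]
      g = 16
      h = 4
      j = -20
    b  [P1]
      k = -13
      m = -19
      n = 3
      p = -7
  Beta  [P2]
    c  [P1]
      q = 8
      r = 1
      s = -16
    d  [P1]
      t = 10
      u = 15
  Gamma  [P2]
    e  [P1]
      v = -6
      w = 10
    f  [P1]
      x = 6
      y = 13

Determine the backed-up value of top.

10

a (P1): max(16, 4, -20) = 16
b (P1): max(-13, -19, 3, -7) = 3
Alpha (P2): min(16, 3) = 3
c (P1): max(8, 1, -16) = 8
d (P1): max(10, 15) = 15
Beta (P2): min(8, 15) = 8
e (P1): max(-6, 10) = 10
f (P1): max(6, 13) = 13
Gamma (P2): min(10, 13) = 10
top (P1): max(3, 8, 10) = 10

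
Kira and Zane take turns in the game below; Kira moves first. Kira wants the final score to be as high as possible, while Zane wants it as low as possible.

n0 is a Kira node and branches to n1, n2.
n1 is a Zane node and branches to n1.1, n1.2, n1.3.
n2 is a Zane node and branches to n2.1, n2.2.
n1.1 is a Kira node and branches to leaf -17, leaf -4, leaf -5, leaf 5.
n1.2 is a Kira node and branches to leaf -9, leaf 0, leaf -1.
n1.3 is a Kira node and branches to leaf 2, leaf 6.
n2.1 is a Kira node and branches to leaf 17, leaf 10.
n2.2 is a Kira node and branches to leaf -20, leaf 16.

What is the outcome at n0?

n1.1 (Kira): max(-17, -4, -5, 5) = 5
n1.2 (Kira): max(-9, 0, -1) = 0
n1.3 (Kira): max(2, 6) = 6
n1 (Zane): min(5, 0, 6) = 0
n2.1 (Kira): max(17, 10) = 17
n2.2 (Kira): max(-20, 16) = 16
n2 (Zane): min(17, 16) = 16
n0 (Kira): max(0, 16) = 16

16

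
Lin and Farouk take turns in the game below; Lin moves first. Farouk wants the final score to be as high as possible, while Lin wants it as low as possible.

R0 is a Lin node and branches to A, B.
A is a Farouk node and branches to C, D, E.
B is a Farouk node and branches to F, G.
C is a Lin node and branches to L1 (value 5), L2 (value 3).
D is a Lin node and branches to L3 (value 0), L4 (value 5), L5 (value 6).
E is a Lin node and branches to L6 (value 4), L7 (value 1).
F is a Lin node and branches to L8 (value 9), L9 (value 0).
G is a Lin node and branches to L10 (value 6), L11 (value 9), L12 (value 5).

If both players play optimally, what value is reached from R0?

3

C (Lin): min(5, 3) = 3
D (Lin): min(0, 5, 6) = 0
E (Lin): min(4, 1) = 1
A (Farouk): max(3, 0, 1) = 3
F (Lin): min(9, 0) = 0
G (Lin): min(6, 9, 5) = 5
B (Farouk): max(0, 5) = 5
R0 (Lin): min(3, 5) = 3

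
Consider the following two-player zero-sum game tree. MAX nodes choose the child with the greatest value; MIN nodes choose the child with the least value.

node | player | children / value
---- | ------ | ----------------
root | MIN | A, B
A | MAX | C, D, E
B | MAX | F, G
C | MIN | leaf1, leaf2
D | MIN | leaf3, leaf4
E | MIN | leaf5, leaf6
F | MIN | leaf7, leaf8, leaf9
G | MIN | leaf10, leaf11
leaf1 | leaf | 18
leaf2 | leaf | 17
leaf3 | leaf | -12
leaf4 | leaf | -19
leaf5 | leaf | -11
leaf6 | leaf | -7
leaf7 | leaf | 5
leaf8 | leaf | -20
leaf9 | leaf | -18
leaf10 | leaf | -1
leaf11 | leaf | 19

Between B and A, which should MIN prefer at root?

B

F (MIN): min(5, -20, -18) = -20
G (MIN): min(-1, 19) = -1
B (MAX): max(-20, -1) = -1
C (MIN): min(18, 17) = 17
D (MIN): min(-12, -19) = -19
E (MIN): min(-11, -7) = -11
A (MAX): max(17, -19, -11) = 17
MIN prefers the lower value; B=-1, A=17. B is better since -1 < 17.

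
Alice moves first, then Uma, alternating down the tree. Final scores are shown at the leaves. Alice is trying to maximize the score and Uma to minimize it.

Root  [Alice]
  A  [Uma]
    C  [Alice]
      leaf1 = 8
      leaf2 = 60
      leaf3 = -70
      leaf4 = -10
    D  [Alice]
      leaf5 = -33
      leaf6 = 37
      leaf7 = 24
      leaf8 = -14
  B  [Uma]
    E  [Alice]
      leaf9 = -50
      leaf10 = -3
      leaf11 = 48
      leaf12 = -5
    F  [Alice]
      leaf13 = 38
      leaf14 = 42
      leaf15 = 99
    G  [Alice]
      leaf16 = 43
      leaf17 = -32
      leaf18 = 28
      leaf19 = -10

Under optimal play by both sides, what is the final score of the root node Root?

C (Alice): max(8, 60, -70, -10) = 60
D (Alice): max(-33, 37, 24, -14) = 37
A (Uma): min(60, 37) = 37
E (Alice): max(-50, -3, 48, -5) = 48
F (Alice): max(38, 42, 99) = 99
G (Alice): max(43, -32, 28, -10) = 43
B (Uma): min(48, 99, 43) = 43
Root (Alice): max(37, 43) = 43

43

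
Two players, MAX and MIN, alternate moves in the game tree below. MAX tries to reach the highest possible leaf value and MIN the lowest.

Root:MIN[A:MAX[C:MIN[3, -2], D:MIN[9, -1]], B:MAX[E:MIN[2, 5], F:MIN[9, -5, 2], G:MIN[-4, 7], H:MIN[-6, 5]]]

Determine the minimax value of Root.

-1

C (MIN): min(3, -2) = -2
D (MIN): min(9, -1) = -1
A (MAX): max(-2, -1) = -1
E (MIN): min(2, 5) = 2
F (MIN): min(9, -5, 2) = -5
G (MIN): min(-4, 7) = -4
H (MIN): min(-6, 5) = -6
B (MAX): max(2, -5, -4, -6) = 2
Root (MIN): min(-1, 2) = -1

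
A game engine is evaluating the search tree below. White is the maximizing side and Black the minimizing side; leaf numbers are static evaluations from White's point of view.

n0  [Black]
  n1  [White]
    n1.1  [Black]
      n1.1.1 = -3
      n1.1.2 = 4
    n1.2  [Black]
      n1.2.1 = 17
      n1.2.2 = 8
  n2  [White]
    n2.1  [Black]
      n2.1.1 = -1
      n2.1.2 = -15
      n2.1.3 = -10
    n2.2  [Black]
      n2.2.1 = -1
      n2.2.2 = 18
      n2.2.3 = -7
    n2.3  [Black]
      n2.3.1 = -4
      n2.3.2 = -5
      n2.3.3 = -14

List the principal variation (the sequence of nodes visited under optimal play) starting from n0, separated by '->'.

n0 -> n2 -> n2.2 -> n2.2.3

n1.1 (Black): min(-3, 4) = -3
n1.2 (Black): min(17, 8) = 8
n1 (White): max(-3, 8) = 8
n2.1 (Black): min(-1, -15, -10) = -15
n2.2 (Black): min(-1, 18, -7) = -7
n2.3 (Black): min(-4, -5, -14) = -14
n2 (White): max(-15, -7, -14) = -7
n0 (Black): min(8, -7) = -7
At n0, Black picks n2 (lowest: -7).
At n2, White picks n2.2 (highest: -7).
At n2.2, Black picks n2.2.3 (lowest: -7).
Terminal value -7.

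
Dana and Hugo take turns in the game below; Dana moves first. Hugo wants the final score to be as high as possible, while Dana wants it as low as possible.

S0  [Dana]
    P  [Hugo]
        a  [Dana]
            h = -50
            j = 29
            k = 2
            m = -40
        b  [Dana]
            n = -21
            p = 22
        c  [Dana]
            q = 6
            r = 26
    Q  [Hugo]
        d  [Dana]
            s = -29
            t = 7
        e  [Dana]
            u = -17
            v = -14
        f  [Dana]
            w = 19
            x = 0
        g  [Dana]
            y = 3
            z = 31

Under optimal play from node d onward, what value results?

-29

d (Dana): min(-29, 7) = -29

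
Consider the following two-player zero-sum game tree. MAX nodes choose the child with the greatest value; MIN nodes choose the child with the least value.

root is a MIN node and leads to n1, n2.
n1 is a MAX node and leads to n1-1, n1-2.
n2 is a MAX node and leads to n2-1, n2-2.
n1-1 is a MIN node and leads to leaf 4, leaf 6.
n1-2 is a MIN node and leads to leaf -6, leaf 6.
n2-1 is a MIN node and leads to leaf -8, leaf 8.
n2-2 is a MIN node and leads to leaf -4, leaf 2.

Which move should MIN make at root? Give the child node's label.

n1-1 (MIN): min(4, 6) = 4
n1-2 (MIN): min(-6, 6) = -6
n1 (MAX): max(4, -6) = 4
n2-1 (MIN): min(-8, 8) = -8
n2-2 (MIN): min(-4, 2) = -4
n2 (MAX): max(-8, -4) = -4
root (MIN): min(4, -4) = -4
MIN at root wants the lowest of {n1=4, n2=-4}, so chooses n2.

n2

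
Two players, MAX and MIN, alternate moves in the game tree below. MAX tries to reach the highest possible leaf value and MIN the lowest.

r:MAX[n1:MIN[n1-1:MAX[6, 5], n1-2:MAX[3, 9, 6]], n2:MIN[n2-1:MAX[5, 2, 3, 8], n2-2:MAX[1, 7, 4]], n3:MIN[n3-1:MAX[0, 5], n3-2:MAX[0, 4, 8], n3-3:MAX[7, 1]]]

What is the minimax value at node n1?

n1-1 (MAX): max(6, 5) = 6
n1-2 (MAX): max(3, 9, 6) = 9
n1 (MIN): min(6, 9) = 6

6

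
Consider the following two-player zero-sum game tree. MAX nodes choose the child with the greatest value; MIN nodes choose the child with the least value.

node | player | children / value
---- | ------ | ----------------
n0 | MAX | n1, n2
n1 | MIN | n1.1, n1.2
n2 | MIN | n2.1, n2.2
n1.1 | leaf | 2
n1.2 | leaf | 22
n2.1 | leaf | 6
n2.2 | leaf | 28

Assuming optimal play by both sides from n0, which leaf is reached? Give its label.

n1 (MIN): min(2, 22) = 2
n2 (MIN): min(6, 28) = 6
n0 (MAX): max(2, 6) = 6
At n0, MAX picks n2 (highest: 6).
At n2, MIN picks n2.1 (lowest: 6).
Terminal value 6.

n2.1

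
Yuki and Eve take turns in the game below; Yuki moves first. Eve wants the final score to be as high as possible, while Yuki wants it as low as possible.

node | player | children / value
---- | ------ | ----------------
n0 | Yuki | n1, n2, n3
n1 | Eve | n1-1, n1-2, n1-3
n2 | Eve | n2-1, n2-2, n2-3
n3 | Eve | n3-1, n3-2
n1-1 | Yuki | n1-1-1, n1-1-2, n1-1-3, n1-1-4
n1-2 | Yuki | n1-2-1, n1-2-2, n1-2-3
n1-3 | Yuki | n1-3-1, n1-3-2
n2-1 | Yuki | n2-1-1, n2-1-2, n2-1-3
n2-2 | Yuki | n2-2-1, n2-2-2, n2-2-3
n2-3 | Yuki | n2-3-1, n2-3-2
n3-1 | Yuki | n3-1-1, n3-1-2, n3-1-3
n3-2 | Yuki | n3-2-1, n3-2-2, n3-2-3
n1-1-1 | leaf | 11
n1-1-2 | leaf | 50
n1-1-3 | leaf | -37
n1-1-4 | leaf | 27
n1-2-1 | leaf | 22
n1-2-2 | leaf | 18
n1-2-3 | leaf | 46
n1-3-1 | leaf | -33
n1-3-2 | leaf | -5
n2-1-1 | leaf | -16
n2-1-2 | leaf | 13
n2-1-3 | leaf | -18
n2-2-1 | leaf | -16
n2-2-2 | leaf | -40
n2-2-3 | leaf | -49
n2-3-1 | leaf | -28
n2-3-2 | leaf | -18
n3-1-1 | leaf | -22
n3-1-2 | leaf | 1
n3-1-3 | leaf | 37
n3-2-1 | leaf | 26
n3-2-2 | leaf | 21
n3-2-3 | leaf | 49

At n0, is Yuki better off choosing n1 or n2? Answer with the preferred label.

n2

n1-1 (Yuki): min(11, 50, -37, 27) = -37
n1-2 (Yuki): min(22, 18, 46) = 18
n1-3 (Yuki): min(-33, -5) = -33
n1 (Eve): max(-37, 18, -33) = 18
n2-1 (Yuki): min(-16, 13, -18) = -18
n2-2 (Yuki): min(-16, -40, -49) = -49
n2-3 (Yuki): min(-28, -18) = -28
n2 (Eve): max(-18, -49, -28) = -18
Yuki prefers the lower value; n1=18, n2=-18. n2 is better since -18 < 18.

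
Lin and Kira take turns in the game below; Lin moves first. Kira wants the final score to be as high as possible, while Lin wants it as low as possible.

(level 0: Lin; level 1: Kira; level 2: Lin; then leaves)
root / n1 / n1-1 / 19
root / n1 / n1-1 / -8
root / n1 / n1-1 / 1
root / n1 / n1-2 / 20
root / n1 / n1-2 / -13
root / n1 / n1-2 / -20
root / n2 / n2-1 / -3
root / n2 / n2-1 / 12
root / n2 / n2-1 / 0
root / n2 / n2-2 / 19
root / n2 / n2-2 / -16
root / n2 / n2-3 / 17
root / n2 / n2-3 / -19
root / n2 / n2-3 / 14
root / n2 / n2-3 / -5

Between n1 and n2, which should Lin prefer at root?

n1

n1-1 (Lin): min(19, -8, 1) = -8
n1-2 (Lin): min(20, -13, -20) = -20
n1 (Kira): max(-8, -20) = -8
n2-1 (Lin): min(-3, 12, 0) = -3
n2-2 (Lin): min(19, -16) = -16
n2-3 (Lin): min(17, -19, 14, -5) = -19
n2 (Kira): max(-3, -16, -19) = -3
Lin prefers the lower value; n1=-8, n2=-3. n1 is better since -8 < -3.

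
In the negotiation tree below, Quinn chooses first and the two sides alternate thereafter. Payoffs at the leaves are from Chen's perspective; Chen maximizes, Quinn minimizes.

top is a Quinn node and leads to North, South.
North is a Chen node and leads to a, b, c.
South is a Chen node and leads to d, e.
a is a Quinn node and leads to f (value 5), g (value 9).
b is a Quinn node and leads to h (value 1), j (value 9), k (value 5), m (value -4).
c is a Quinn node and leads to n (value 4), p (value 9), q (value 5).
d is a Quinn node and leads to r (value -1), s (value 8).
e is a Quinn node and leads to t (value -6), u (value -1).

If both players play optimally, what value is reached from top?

a (Quinn): min(5, 9) = 5
b (Quinn): min(1, 9, 5, -4) = -4
c (Quinn): min(4, 9, 5) = 4
North (Chen): max(5, -4, 4) = 5
d (Quinn): min(-1, 8) = -1
e (Quinn): min(-6, -1) = -6
South (Chen): max(-1, -6) = -1
top (Quinn): min(5, -1) = -1

-1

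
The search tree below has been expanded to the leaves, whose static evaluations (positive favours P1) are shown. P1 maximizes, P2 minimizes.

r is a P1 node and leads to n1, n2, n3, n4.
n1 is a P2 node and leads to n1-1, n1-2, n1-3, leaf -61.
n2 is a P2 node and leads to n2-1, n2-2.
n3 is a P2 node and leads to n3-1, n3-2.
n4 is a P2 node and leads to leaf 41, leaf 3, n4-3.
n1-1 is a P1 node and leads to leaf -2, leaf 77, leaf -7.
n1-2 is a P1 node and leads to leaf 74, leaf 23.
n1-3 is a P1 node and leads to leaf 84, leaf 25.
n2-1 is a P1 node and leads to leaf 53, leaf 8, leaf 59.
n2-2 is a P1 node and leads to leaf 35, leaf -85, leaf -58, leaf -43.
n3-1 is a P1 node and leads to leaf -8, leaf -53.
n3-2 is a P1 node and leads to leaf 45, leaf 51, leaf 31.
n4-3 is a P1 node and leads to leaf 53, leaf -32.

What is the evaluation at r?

35

n1-1 (P1): max(-2, 77, -7) = 77
n1-2 (P1): max(74, 23) = 74
n1-3 (P1): max(84, 25) = 84
n1 (P2): min(77, 74, 84, -61) = -61
n2-1 (P1): max(53, 8, 59) = 59
n2-2 (P1): max(35, -85, -58, -43) = 35
n2 (P2): min(59, 35) = 35
n3-1 (P1): max(-8, -53) = -8
n3-2 (P1): max(45, 51, 31) = 51
n3 (P2): min(-8, 51) = -8
n4-3 (P1): max(53, -32) = 53
n4 (P2): min(41, 3, 53) = 3
r (P1): max(-61, 35, -8, 3) = 35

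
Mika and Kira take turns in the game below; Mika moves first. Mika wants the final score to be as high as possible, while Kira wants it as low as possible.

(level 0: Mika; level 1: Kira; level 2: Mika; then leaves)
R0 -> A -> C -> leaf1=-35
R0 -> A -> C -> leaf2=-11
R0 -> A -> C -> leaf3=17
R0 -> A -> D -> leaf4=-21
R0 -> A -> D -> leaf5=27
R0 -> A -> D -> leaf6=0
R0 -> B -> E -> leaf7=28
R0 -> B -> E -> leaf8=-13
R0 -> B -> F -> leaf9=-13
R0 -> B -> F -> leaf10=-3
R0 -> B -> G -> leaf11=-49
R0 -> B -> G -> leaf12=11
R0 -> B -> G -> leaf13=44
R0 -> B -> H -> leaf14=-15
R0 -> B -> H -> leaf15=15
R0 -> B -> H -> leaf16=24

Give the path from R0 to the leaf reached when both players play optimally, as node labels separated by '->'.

R0 -> A -> C -> leaf3

C (Mika): max(-35, -11, 17) = 17
D (Mika): max(-21, 27, 0) = 27
A (Kira): min(17, 27) = 17
E (Mika): max(28, -13) = 28
F (Mika): max(-13, -3) = -3
G (Mika): max(-49, 11, 44) = 44
H (Mika): max(-15, 15, 24) = 24
B (Kira): min(28, -3, 44, 24) = -3
R0 (Mika): max(17, -3) = 17
At R0, Mika picks A (highest: 17).
At A, Kira picks C (lowest: 17).
At C, Mika picks leaf3 (highest: 17).
Terminal value 17.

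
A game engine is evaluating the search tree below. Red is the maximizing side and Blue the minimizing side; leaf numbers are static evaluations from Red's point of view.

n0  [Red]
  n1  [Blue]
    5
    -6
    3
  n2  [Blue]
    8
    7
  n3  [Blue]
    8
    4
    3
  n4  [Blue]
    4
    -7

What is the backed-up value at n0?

n1 (Blue): min(5, -6, 3) = -6
n2 (Blue): min(8, 7) = 7
n3 (Blue): min(8, 4, 3) = 3
n4 (Blue): min(4, -7) = -7
n0 (Red): max(-6, 7, 3, -7) = 7

7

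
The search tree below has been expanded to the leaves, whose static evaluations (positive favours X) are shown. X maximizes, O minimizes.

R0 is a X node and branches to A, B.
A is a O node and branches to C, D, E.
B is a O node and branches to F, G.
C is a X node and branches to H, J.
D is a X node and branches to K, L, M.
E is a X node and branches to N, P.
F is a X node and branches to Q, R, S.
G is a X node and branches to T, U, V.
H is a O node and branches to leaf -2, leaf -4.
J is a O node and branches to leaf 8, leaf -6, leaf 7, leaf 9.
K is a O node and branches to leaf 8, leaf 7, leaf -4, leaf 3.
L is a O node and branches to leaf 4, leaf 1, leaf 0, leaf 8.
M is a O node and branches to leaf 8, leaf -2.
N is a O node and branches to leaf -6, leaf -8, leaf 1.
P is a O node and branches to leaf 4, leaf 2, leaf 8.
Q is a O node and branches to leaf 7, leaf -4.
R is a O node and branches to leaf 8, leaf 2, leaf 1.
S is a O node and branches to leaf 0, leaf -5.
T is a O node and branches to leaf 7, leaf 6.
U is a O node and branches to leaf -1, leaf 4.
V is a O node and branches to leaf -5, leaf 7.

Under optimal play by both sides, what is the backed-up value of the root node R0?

1

H (O): min(-2, -4) = -4
J (O): min(8, -6, 7, 9) = -6
C (X): max(-4, -6) = -4
K (O): min(8, 7, -4, 3) = -4
L (O): min(4, 1, 0, 8) = 0
M (O): min(8, -2) = -2
D (X): max(-4, 0, -2) = 0
N (O): min(-6, -8, 1) = -8
P (O): min(4, 2, 8) = 2
E (X): max(-8, 2) = 2
A (O): min(-4, 0, 2) = -4
Q (O): min(7, -4) = -4
R (O): min(8, 2, 1) = 1
S (O): min(0, -5) = -5
F (X): max(-4, 1, -5) = 1
T (O): min(7, 6) = 6
U (O): min(-1, 4) = -1
V (O): min(-5, 7) = -5
G (X): max(6, -1, -5) = 6
B (O): min(1, 6) = 1
R0 (X): max(-4, 1) = 1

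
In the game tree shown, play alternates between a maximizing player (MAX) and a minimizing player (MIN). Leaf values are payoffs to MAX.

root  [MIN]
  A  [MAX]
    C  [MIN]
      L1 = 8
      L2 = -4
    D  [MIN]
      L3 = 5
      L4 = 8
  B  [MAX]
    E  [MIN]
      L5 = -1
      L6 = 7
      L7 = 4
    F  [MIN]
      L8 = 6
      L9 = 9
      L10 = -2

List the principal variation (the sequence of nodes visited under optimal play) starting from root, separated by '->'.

root -> B -> E -> L5

C (MIN): min(8, -4) = -4
D (MIN): min(5, 8) = 5
A (MAX): max(-4, 5) = 5
E (MIN): min(-1, 7, 4) = -1
F (MIN): min(6, 9, -2) = -2
B (MAX): max(-1, -2) = -1
root (MIN): min(5, -1) = -1
At root, MIN picks B (lowest: -1).
At B, MAX picks E (highest: -1).
At E, MIN picks L5 (lowest: -1).
Terminal value -1.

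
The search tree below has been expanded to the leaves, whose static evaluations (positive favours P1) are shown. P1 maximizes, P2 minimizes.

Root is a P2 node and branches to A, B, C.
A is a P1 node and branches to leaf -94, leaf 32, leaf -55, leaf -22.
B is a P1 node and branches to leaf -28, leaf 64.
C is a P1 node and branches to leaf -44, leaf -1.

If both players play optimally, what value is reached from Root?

-1

A (P1): max(-94, 32, -55, -22) = 32
B (P1): max(-28, 64) = 64
C (P1): max(-44, -1) = -1
Root (P2): min(32, 64, -1) = -1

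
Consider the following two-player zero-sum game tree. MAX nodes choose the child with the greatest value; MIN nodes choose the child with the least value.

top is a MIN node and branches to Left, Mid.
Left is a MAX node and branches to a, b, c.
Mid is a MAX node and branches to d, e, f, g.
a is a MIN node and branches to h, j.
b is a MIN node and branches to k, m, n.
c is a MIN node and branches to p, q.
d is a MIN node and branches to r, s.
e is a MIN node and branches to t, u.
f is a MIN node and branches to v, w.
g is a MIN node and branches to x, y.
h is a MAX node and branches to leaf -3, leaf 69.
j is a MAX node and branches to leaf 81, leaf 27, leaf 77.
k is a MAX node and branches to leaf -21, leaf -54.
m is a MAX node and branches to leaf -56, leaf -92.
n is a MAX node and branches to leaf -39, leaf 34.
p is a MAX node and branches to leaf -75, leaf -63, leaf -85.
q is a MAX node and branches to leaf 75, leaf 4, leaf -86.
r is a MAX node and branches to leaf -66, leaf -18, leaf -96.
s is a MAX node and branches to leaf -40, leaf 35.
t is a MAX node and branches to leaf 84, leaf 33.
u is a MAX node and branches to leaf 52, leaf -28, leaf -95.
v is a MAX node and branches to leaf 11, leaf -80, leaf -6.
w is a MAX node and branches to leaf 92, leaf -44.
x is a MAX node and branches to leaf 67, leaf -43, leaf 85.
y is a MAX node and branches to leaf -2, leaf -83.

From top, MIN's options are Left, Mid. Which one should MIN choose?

Mid

h (MAX): max(-3, 69) = 69
j (MAX): max(81, 27, 77) = 81
a (MIN): min(69, 81) = 69
k (MAX): max(-21, -54) = -21
m (MAX): max(-56, -92) = -56
n (MAX): max(-39, 34) = 34
b (MIN): min(-21, -56, 34) = -56
p (MAX): max(-75, -63, -85) = -63
q (MAX): max(75, 4, -86) = 75
c (MIN): min(-63, 75) = -63
Left (MAX): max(69, -56, -63) = 69
r (MAX): max(-66, -18, -96) = -18
s (MAX): max(-40, 35) = 35
d (MIN): min(-18, 35) = -18
t (MAX): max(84, 33) = 84
u (MAX): max(52, -28, -95) = 52
e (MIN): min(84, 52) = 52
v (MAX): max(11, -80, -6) = 11
w (MAX): max(92, -44) = 92
f (MIN): min(11, 92) = 11
x (MAX): max(67, -43, 85) = 85
y (MAX): max(-2, -83) = -2
g (MIN): min(85, -2) = -2
Mid (MAX): max(-18, 52, 11, -2) = 52
top (MIN): min(69, 52) = 52
MIN at top wants the lowest of {Left=69, Mid=52}, so chooses Mid.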